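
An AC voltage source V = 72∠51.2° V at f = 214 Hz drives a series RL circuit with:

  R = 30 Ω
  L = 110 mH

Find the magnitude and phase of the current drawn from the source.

Step 1 — Angular frequency: ω = 2π·f = 2π·214 = 1345 rad/s.
Step 2 — Component impedances:
  R: Z = R = 30 Ω
  L: Z = jωL = j·1345·0.11 = 0 + j147.9 Ω
Step 3 — Series combination: Z_total = R + L = 30 + j147.9 Ω = 150.9∠78.5° Ω.
Step 4 — Source phasor: V = 72∠51.2° V = 45.12 + j56.11 V.
Step 5 — Ohm's law: I = V / Z_total = (45.12 + j56.11) / (30 + j147.9) = 0.4238 - j0.2191 A.
Step 6 — Convert to polar: |I| = 0.4771 A, ∠I = -27.3°.

I = 0.4771∠-27.3° A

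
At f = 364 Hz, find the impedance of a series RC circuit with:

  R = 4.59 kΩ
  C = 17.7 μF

Step 1 — Angular frequency: ω = 2π·f = 2π·364 = 2287 rad/s.
Step 2 — Component impedances:
  R: Z = R = 4590 Ω
  C: Z = 1/(jωC) = -j/(ω·C) = 0 - j24.7 Ω
Step 3 — Series combination: Z_total = R + C = 4590 - j24.7 Ω = 4590∠-0.3° Ω.

Z = 4590 - j24.7 Ω = 4590∠-0.3° Ω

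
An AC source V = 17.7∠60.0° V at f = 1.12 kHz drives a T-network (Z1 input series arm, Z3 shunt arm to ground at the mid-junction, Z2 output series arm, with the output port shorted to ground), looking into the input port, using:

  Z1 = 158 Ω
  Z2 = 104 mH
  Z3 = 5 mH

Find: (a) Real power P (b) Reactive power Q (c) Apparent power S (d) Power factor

Step 1 — Angular frequency: ω = 2π·f = 2π·1120 = 7037 rad/s.
Step 2 — Component impedances:
  Z1: Z = R = 158 Ω
  Z2: Z = jωL = j·7037·0.104 = 0 + j731.9 Ω
  Z3: Z = jωL = j·7037·0.005 = 0 + j35.19 Ω
Step 3 — With the output port shorted to ground, the output series arm Z2 runs from the junction to ground; the shunt arm Z3 also runs from the junction to ground. They appear in parallel: Z3 || Z2 = 0 + j33.57 Ω.
Step 4 — Series with input arm Z1: Z_in = Z1 + (Z3 || Z2) = 158 + j33.57 Ω = 161.5∠12.0° Ω.
Step 5 — Source phasor: V = 17.7∠60.0° V = 8.85 + j15.33 V.
Step 6 — Current: I = V / Z = 0.07332 + j0.08144 A = 0.1096∠48.0° A.
Step 7 — Complex power: S = V·I* = 1.897 + j0.4031 VA.
Step 8 — Real power: P = Re(S) = 1.897 W.
Step 9 — Reactive power: Q = Im(S) = 0.4031 VAR.
Step 10 — Apparent power: |S| = 1.94 VA.
Step 11 — Power factor: PF = P/|S| = 0.9782 (lagging).

(a) P = 1.897 W  (b) Q = 0.4031 VAR  (c) S = 1.94 VA  (d) PF = 0.9782 (lagging)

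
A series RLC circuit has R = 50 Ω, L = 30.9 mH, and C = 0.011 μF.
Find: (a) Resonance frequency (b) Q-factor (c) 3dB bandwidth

Step 1 — Resonance: ω₀ = 1/√(LC) = 1/√(0.0309·1.1e-08) = 5.424e+04 rad/s.
Step 2 — f₀ = ω₀/(2π) = 8633 Hz.
Step 3 — Series Q: Q = ω₀L/R = 5.424e+04·0.0309/50 = 33.52.
Step 4 — Bandwidth: Δω = ω₀/Q = 1618 rad/s; BW = Δω/(2π) = 257.5 Hz.

(a) f₀ = 8633 Hz  (b) Q = 33.52  (c) BW = 257.5 Hz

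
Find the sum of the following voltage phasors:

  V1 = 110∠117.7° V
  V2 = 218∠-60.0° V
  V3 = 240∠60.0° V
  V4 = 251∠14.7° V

Step 1 — Convert each phasor to rectangular form:
  V1 = 110·(cos(117.7°) + j·sin(117.7°)) = -51.13 + j97.39 V
  V2 = 218·(cos(-60.0°) + j·sin(-60.0°)) = 109 - j188.8 V
  V3 = 240·(cos(60.0°) + j·sin(60.0°)) = 120 + j207.8 V
  V4 = 251·(cos(14.7°) + j·sin(14.7°)) = 242.8 + j63.69 V
Step 2 — Sum components: V_total = 420.7 + j180.1 V.
Step 3 — Convert to polar: |V_total| = 457.6 V, ∠V_total = 23.2°.

V_total = 457.6∠23.2° V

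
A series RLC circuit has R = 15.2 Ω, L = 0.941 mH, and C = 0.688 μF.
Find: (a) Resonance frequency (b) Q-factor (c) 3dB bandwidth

Step 1 — Resonance: ω₀ = 1/√(LC) = 1/√(0.000941·6.88e-07) = 3.93e+04 rad/s.
Step 2 — f₀ = ω₀/(2π) = 6255 Hz.
Step 3 — Series Q: Q = ω₀L/R = 3.93e+04·0.000941/15.2 = 2.433.
Step 4 — Bandwidth: Δω = ω₀/Q = 1.615e+04 rad/s; BW = Δω/(2π) = 2571 Hz.

(a) f₀ = 6255 Hz  (b) Q = 2.433  (c) BW = 2571 Hz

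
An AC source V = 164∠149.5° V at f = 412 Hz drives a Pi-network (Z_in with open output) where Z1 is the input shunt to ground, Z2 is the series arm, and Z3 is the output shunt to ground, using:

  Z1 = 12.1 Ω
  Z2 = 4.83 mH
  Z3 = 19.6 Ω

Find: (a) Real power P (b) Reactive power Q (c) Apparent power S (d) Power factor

Step 1 — Angular frequency: ω = 2π·f = 2π·412 = 2589 rad/s.
Step 2 — Component impedances:
  Z1: Z = R = 12.1 Ω
  Z2: Z = jωL = j·2589·0.00483 = 0 + j12.5 Ω
  Z3: Z = R = 19.6 Ω
Step 3 — With open output, the series arm Z2 and the output shunt Z3 appear in series to ground: Z2 + Z3 = 19.6 + j12.5 Ω.
Step 4 — Parallel with input shunt Z1: Z_in = Z1 || (Z2 + Z3) = 8.103 + j1.576 Ω = 8.255∠11.0° Ω.
Step 5 — Source phasor: V = 164∠149.5° V = -141.3 + j83.24 V.
Step 6 — Current: I = V / Z = -14.88 + j13.17 A = 19.87∠138.5° A.
Step 7 — Complex power: S = V·I* = 3198 + j622.2 VA.
Step 8 — Real power: P = Re(S) = 3198 W.
Step 9 — Reactive power: Q = Im(S) = 622.2 VAR.
Step 10 — Apparent power: |S| = 3258 VA.
Step 11 — Power factor: PF = P/|S| = 0.9816 (lagging).

(a) P = 3198 W  (b) Q = 622.2 VAR  (c) S = 3258 VA  (d) PF = 0.9816 (lagging)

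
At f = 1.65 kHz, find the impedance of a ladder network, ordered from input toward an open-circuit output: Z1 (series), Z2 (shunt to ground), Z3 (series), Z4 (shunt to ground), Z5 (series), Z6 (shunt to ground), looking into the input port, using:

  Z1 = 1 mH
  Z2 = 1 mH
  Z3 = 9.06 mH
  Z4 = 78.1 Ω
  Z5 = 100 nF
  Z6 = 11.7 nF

Step 1 — Angular frequency: ω = 2π·f = 2π·1650 = 1.037e+04 rad/s.
Step 2 — Component impedances:
  Z1: Z = jωL = j·1.037e+04·0.001 = 0 + j10.37 Ω
  Z2: Z = jωL = j·1.037e+04·0.001 = 0 + j10.37 Ω
  Z3: Z = jωL = j·1.037e+04·0.00906 = 0 + j93.93 Ω
  Z4: Z = R = 78.1 Ω
  Z5: Z = 1/(jωC) = -j/(ω·C) = 0 - j964.6 Ω
  Z6: Z = 1/(jωC) = -j/(ω·C) = 0 - j8244 Ω
Step 3 — Ladder network (open output): work backward from the far end, alternating series and parallel combinations. Z_in = 0.4985 + j20.07 Ω = 20.08∠88.6° Ω.

Z = 0.4985 + j20.07 Ω = 20.08∠88.6° Ω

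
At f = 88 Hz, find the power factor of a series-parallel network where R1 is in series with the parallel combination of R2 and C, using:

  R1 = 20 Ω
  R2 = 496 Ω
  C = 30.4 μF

Step 1 — Angular frequency: ω = 2π·f = 2π·88 = 552.9 rad/s.
Step 2 — Component impedances:
  R1: Z = R = 20 Ω
  R2: Z = R = 496 Ω
  C: Z = 1/(jωC) = -j/(ω·C) = 0 - j59.49 Ω
Step 3 — Parallel branch: R2 || C = 1/(1/R2 + 1/C) = 7.035 - j58.65 Ω.
Step 4 — Series with R1: Z_total = R1 + (R2 || C) = 27.03 - j58.65 Ω = 64.58∠-65.3° Ω.
Step 5 — Power factor: PF = cos(φ) = Re(Z)/|Z| = 27.03/64.58 = 0.4186.
Step 6 — Type: Im(Z) = -58.65 ⇒ leading (phase φ = -65.3°).

PF = 0.4186 (leading, φ = -65.3°)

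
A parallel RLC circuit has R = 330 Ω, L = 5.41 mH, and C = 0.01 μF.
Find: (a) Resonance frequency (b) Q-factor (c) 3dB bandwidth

Step 1 — Resonance: ω₀ = 1/√(LC) = 1/√(0.00541·1e-08) = 1.36e+05 rad/s.
Step 2 — f₀ = ω₀/(2π) = 2.164e+04 Hz.
Step 3 — Parallel Q: Q = R/(ω₀L) = 330/(1.36e+05·0.00541) = 0.4487.
Step 4 — Bandwidth: Δω = ω₀/Q = 3.03e+05 rad/s; BW = Δω/(2π) = 4.823e+04 Hz.

(a) f₀ = 2.164e+04 Hz  (b) Q = 0.4487  (c) BW = 4.823e+04 Hz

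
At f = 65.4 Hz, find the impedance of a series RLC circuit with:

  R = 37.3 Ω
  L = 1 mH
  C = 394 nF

Step 1 — Angular frequency: ω = 2π·f = 2π·65.4 = 410.9 rad/s.
Step 2 — Component impedances:
  R: Z = R = 37.3 Ω
  L: Z = jωL = j·410.9·0.001 = 0 + j0.4109 Ω
  C: Z = 1/(jωC) = -j/(ω·C) = 0 - j6177 Ω
Step 3 — Series combination: Z_total = R + L + C = 37.3 - j6176 Ω = 6176∠-89.7° Ω.

Z = 37.3 - j6176 Ω = 6176∠-89.7° Ω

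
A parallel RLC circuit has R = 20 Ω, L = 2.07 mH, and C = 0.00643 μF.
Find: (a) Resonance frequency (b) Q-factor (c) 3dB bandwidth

Step 1 — Resonance: ω₀ = 1/√(LC) = 1/√(0.00207·6.43e-09) = 2.741e+05 rad/s.
Step 2 — f₀ = ω₀/(2π) = 4.362e+04 Hz.
Step 3 — Parallel Q: Q = R/(ω₀L) = 20/(2.741e+05·0.00207) = 0.03525.
Step 4 — Bandwidth: Δω = ω₀/Q = 7.776e+06 rad/s; BW = Δω/(2π) = 1.238e+06 Hz.

(a) f₀ = 4.362e+04 Hz  (b) Q = 0.03525  (c) BW = 1.238e+06 Hz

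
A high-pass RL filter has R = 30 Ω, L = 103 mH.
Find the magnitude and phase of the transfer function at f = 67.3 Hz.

Step 1 — Angular frequency: ω = 2π·67.3 = 422.9 rad/s.
Step 2 — Transfer function: H(jω) = jωL/(R + jωL).
Step 3 — Numerator jωL = j·43.55; denominator R + jωL = 30 + j43.55.
Step 4 — H = 0.6782 + j0.4672.
Step 5 — Magnitude: |H| = 0.8235 (-1.7 dB); phase: φ = 34.6°.

|H| = 0.8235 (-1.7 dB), φ = 34.6°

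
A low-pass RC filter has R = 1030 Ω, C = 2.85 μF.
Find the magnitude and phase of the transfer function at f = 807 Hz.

Step 1 — Angular frequency: ω = 2π·807 = 5071 rad/s.
Step 2 — Transfer function: H(jω) = 1/(1 + jωRC).
Step 3 — Denominator: 1 + jωRC = 1 + j·5071·1030·2.85e-06 = 1 + j14.88.
Step 4 — H = 0.004493 - j0.06688.
Step 5 — Magnitude: |H| = 0.06703 (-23.5 dB); phase: φ = -86.2°.

|H| = 0.06703 (-23.5 dB), φ = -86.2°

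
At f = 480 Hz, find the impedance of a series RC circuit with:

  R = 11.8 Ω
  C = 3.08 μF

Step 1 — Angular frequency: ω = 2π·f = 2π·480 = 3016 rad/s.
Step 2 — Component impedances:
  R: Z = R = 11.8 Ω
  C: Z = 1/(jωC) = -j/(ω·C) = 0 - j107.7 Ω
Step 3 — Series combination: Z_total = R + C = 11.8 - j107.7 Ω = 108.3∠-83.7° Ω.

Z = 11.8 - j107.7 Ω = 108.3∠-83.7° Ω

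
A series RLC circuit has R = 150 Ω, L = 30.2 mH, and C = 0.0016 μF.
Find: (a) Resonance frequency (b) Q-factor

Step 1 — Resonance condition Im(Z)=0 gives ω₀ = 1/√(LC).
Step 2 — ω₀ = 1/√(0.0302·1.6e-09) = 1.439e+05 rad/s.
Step 3 — f₀ = ω₀/(2π) = 2.29e+04 Hz.
Step 4 — Series Q: Q = ω₀L/R = 1.439e+05·0.0302/150 = 28.96.

(a) f₀ = 2.29e+04 Hz  (b) Q = 28.96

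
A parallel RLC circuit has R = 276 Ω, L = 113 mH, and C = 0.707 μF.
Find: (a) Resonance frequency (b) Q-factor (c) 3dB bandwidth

Step 1 — Resonance: ω₀ = 1/√(LC) = 1/√(0.113·7.07e-07) = 3538 rad/s.
Step 2 — f₀ = ω₀/(2π) = 563.1 Hz.
Step 3 — Parallel Q: Q = R/(ω₀L) = 276/(3538·0.113) = 0.6904.
Step 4 — Bandwidth: Δω = ω₀/Q = 5125 rad/s; BW = Δω/(2π) = 815.6 Hz.

(a) f₀ = 563.1 Hz  (b) Q = 0.6904  (c) BW = 815.6 Hz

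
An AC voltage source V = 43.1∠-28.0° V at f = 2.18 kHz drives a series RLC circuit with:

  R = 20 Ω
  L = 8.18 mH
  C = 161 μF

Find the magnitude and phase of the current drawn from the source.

Step 1 — Angular frequency: ω = 2π·f = 2π·2180 = 1.37e+04 rad/s.
Step 2 — Component impedances:
  R: Z = R = 20 Ω
  L: Z = jωL = j·1.37e+04·0.00818 = 0 + j112 Ω
  C: Z = 1/(jωC) = -j/(ω·C) = 0 - j0.4535 Ω
Step 3 — Series combination: Z_total = R + L + C = 20 + j111.6 Ω = 113.4∠79.8° Ω.
Step 4 — Source phasor: V = 43.1∠-28.0° V = 38.06 - j20.23 V.
Step 5 — Ohm's law: I = V / Z_total = (38.06 - j20.23) / (20 + j111.6) = -0.1165 - j0.3619 A.
Step 6 — Convert to polar: |I| = 0.3802 A, ∠I = -107.8°.

I = 0.3802∠-107.8° A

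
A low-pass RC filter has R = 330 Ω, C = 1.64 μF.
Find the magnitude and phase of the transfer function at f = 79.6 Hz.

Step 1 — Angular frequency: ω = 2π·79.6 = 500.1 rad/s.
Step 2 — Transfer function: H(jω) = 1/(1 + jωRC).
Step 3 — Denominator: 1 + jωRC = 1 + j·500.1·330·1.64e-06 = 1 + j0.2707.
Step 4 — H = 0.9317 - j0.2522.
Step 5 — Magnitude: |H| = 0.9653 (-0.3 dB); phase: φ = -15.1°.

|H| = 0.9653 (-0.3 dB), φ = -15.1°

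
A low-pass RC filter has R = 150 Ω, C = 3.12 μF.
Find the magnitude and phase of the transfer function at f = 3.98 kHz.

Step 1 — Angular frequency: ω = 2π·3980 = 2.501e+04 rad/s.
Step 2 — Transfer function: H(jω) = 1/(1 + jωRC).
Step 3 — Denominator: 1 + jωRC = 1 + j·2.501e+04·150·3.12e-06 = 1 + j11.7.
Step 4 — H = 0.007248 - j0.08483.
Step 5 — Magnitude: |H| = 0.08514 (-21.4 dB); phase: φ = -85.1°.

|H| = 0.08514 (-21.4 dB), φ = -85.1°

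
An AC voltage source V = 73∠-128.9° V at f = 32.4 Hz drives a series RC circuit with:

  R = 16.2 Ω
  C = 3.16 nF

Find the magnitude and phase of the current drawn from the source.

Step 1 — Angular frequency: ω = 2π·f = 2π·32.4 = 203.6 rad/s.
Step 2 — Component impedances:
  R: Z = R = 16.2 Ω
  C: Z = 1/(jωC) = -j/(ω·C) = 0 - j1.554e+06 Ω
Step 3 — Series combination: Z_total = R + C = 16.2 - j1.554e+06 Ω = 1.554e+06∠-90.0° Ω.
Step 4 — Source phasor: V = 73∠-128.9° V = -45.84 - j56.81 V.
Step 5 — Ohm's law: I = V / Z_total = (-45.84 - j56.81) / (16.2 - j1.554e+06) = 3.655e-05 - j2.949e-05 A.
Step 6 — Convert to polar: |I| = 4.696e-05 A, ∠I = -38.9°.

I = 4.696e-05∠-38.9° A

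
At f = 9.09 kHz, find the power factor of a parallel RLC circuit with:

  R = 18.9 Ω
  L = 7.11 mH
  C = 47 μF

Step 1 — Angular frequency: ω = 2π·f = 2π·9090 = 5.711e+04 rad/s.
Step 2 — Component impedances:
  R: Z = R = 18.9 Ω
  L: Z = jωL = j·5.711e+04·0.00711 = 0 + j406.1 Ω
  C: Z = 1/(jωC) = -j/(ω·C) = 0 - j0.3725 Ω
Step 3 — Parallel combination: 1/Z_total = 1/R + 1/L + 1/C; Z_total = 0.007353 - j0.3727 Ω = 0.3728∠-88.9° Ω.
Step 4 — Power factor: PF = cos(φ) = Re(Z)/|Z| = 0.007353/0.3728 = 0.01972.
Step 5 — Type: Im(Z) = -0.3727 ⇒ leading (phase φ = -88.9°).

PF = 0.01972 (leading, φ = -88.9°)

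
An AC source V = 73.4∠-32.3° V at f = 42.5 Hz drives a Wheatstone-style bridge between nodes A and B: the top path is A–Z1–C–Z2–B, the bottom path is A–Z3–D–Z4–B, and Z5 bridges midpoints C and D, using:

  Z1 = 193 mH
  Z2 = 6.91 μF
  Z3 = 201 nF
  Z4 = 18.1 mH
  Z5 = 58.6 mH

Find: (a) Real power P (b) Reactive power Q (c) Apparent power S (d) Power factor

Step 1 — Angular frequency: ω = 2π·f = 2π·42.5 = 267 rad/s.
Step 2 — Component impedances:
  Z1: Z = jωL = j·267·0.193 = 0 + j51.54 Ω
  Z2: Z = 1/(jωC) = -j/(ω·C) = 0 - j541.9 Ω
  Z3: Z = 1/(jωC) = -j/(ω·C) = 0 - j1.863e+04 Ω
  Z4: Z = jωL = j·267·0.0181 = 0 + j4.833 Ω
  Z5: Z = jωL = j·267·0.0586 = 0 + j15.65 Ω
Step 3 — Bridge requires nodal analysis (the Z5 bridge couples midpoints C and D, so the two paths cannot be reduced to a simple series/parallel combination). Setting node B to ground and injecting 1 A at node A, the 3-node admittance system at A, C, D solves to V_A = Z_AB = 0 + j73.07 Ω = 73.07∠90.0° Ω.
Step 4 — Source phasor: V = 73.4∠-32.3° V = 62.04 - j39.22 V.
Step 5 — Current: I = V / Z = -0.5368 - j0.8491 A = 1.004∠-122.3° A.
Step 6 — Complex power: S = V·I* = 0 + j73.73 VA.
Step 7 — Real power: P = Re(S) = 0 W.
Step 8 — Reactive power: Q = Im(S) = 73.73 VAR.
Step 9 — Apparent power: |S| = 73.73 VA.
Step 10 — Power factor: PF = P/|S| = 0 (lagging).

(a) P = 0 W  (b) Q = 73.73 VAR  (c) S = 73.73 VA  (d) PF = 0 (lagging)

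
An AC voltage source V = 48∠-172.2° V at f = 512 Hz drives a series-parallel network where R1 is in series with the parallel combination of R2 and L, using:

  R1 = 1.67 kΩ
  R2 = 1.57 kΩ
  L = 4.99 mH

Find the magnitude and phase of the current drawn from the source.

Step 1 — Angular frequency: ω = 2π·f = 2π·512 = 3217 rad/s.
Step 2 — Component impedances:
  R1: Z = R = 1670 Ω
  R2: Z = R = 1570 Ω
  L: Z = jωL = j·3217·0.00499 = 0 + j16.05 Ω
Step 3 — Parallel branch: R2 || L = 1/(1/R2 + 1/L) = 0.1641 + j16.05 Ω.
Step 4 — Series with R1: Z_total = R1 + (R2 || L) = 1670 + j16.05 Ω = 1670∠0.6° Ω.
Step 5 — Source phasor: V = 48∠-172.2° V = -47.56 - j6.514 V.
Step 6 — Ohm's law: I = V / Z_total = (-47.56 - j6.514) / (1670 + j16.05) = -0.02851 - j0.003626 A.
Step 7 — Convert to polar: |I| = 0.02874 A, ∠I = -172.8°.

I = 0.02874∠-172.8° A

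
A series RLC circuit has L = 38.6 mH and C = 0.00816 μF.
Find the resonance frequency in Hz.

Step 1 — Resonance condition Im(Z)=0 gives ω₀ = 1/√(LC).
Step 2 — ω₀ = 1/√(0.0386·8.16e-09) = 5.635e+04 rad/s.
Step 3 — f₀ = ω₀/(2π) = 8968 Hz.

f₀ = 8968 Hz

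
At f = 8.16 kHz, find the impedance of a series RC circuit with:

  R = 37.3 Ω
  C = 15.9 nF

Step 1 — Angular frequency: ω = 2π·f = 2π·8160 = 5.127e+04 rad/s.
Step 2 — Component impedances:
  R: Z = R = 37.3 Ω
  C: Z = 1/(jωC) = -j/(ω·C) = 0 - j1227 Ω
Step 3 — Series combination: Z_total = R + C = 37.3 - j1227 Ω = 1227∠-88.3° Ω.

Z = 37.3 - j1227 Ω = 1227∠-88.3° Ω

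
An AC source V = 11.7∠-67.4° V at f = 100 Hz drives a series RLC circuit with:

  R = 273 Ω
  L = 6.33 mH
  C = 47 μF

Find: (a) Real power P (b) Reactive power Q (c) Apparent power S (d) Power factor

Step 1 — Angular frequency: ω = 2π·f = 2π·100 = 628.3 rad/s.
Step 2 — Component impedances:
  R: Z = R = 273 Ω
  L: Z = jωL = j·628.3·0.00633 = 0 + j3.977 Ω
  C: Z = 1/(jωC) = -j/(ω·C) = 0 - j33.86 Ω
Step 3 — Series combination: Z_total = R + L + C = 273 - j29.89 Ω = 274.6∠-6.2° Ω.
Step 4 — Source phasor: V = 11.7∠-67.4° V = 4.496 - j10.8 V.
Step 5 — Current: I = V / Z = 0.02055 - j0.03732 A = 0.0426∠-61.2° A.
Step 6 — Complex power: S = V·I* = 0.4955 - j0.05424 VA.
Step 7 — Real power: P = Re(S) = 0.4955 W.
Step 8 — Reactive power: Q = Im(S) = -0.05424 VAR.
Step 9 — Apparent power: |S| = 0.4985 VA.
Step 10 — Power factor: PF = P/|S| = 0.9941 (leading).

(a) P = 0.4955 W  (b) Q = -0.05424 VAR  (c) S = 0.4985 VA  (d) PF = 0.9941 (leading)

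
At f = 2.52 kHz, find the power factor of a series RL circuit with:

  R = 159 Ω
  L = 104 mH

Step 1 — Angular frequency: ω = 2π·f = 2π·2520 = 1.583e+04 rad/s.
Step 2 — Component impedances:
  R: Z = R = 159 Ω
  L: Z = jωL = j·1.583e+04·0.104 = 0 + j1647 Ω
Step 3 — Series combination: Z_total = R + L = 159 + j1647 Ω = 1654∠84.5° Ω.
Step 4 — Power factor: PF = cos(φ) = Re(Z)/|Z| = 159/1654.4 = 0.09611.
Step 5 — Type: Im(Z) = 1647 ⇒ lagging (phase φ = 84.5°).

PF = 0.09611 (lagging, φ = 84.5°)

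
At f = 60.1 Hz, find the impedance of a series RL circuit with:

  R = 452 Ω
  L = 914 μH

Step 1 — Angular frequency: ω = 2π·f = 2π·60.1 = 377.6 rad/s.
Step 2 — Component impedances:
  R: Z = R = 452 Ω
  L: Z = jωL = j·377.6·0.000914 = 0 + j0.3451 Ω
Step 3 — Series combination: Z_total = R + L = 452 + j0.3451 Ω = 452∠0.0° Ω.

Z = 452 + j0.3451 Ω = 452∠0.0° Ω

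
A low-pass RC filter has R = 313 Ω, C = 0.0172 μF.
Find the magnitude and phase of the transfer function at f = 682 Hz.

Step 1 — Angular frequency: ω = 2π·682 = 4285 rad/s.
Step 2 — Transfer function: H(jω) = 1/(1 + jωRC).
Step 3 — Denominator: 1 + jωRC = 1 + j·4285·313·1.72e-08 = 1 + j0.02307.
Step 4 — H = 0.9995 - j0.02306.
Step 5 — Magnitude: |H| = 0.9997 (-0.0 dB); phase: φ = -1.3°.

|H| = 0.9997 (-0.0 dB), φ = -1.3°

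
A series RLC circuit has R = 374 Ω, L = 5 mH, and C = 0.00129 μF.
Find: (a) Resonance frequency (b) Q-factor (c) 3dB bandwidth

Step 1 — Resonance: ω₀ = 1/√(LC) = 1/√(0.005·1.29e-09) = 3.937e+05 rad/s.
Step 2 — f₀ = ω₀/(2π) = 6.267e+04 Hz.
Step 3 — Series Q: Q = ω₀L/R = 3.937e+05·0.005/374 = 5.264.
Step 4 — Bandwidth: Δω = ω₀/Q = 7.48e+04 rad/s; BW = Δω/(2π) = 1.19e+04 Hz.

(a) f₀ = 6.267e+04 Hz  (b) Q = 5.264  (c) BW = 1.19e+04 Hz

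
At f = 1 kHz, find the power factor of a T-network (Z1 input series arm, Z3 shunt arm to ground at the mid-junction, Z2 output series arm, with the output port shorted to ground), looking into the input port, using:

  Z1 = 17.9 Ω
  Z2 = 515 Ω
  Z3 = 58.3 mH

Step 1 — Angular frequency: ω = 2π·f = 2π·1000 = 6283 rad/s.
Step 2 — Component impedances:
  Z1: Z = R = 17.9 Ω
  Z2: Z = R = 515 Ω
  Z3: Z = jωL = j·6283·0.0583 = 0 + j366.3 Ω
Step 3 — With the output port shorted to ground, the output series arm Z2 runs from the junction to ground; the shunt arm Z3 also runs from the junction to ground. They appear in parallel: Z3 || Z2 = 173 + j243.2 Ω.
Step 4 — Series with input arm Z1: Z_in = Z1 + (Z3 || Z2) = 190.9 + j243.2 Ω = 309.2∠51.9° Ω.
Step 5 — Power factor: PF = cos(φ) = Re(Z)/|Z| = 190.9/309.2 = 0.6174.
Step 6 — Type: Im(Z) = 243.2 ⇒ lagging (phase φ = 51.9°).

PF = 0.6174 (lagging, φ = 51.9°)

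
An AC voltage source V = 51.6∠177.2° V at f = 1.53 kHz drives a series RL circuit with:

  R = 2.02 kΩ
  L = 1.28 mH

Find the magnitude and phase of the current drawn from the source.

Step 1 — Angular frequency: ω = 2π·f = 2π·1530 = 9613 rad/s.
Step 2 — Component impedances:
  R: Z = R = 2020 Ω
  L: Z = jωL = j·9613·0.00128 = 0 + j12.3 Ω
Step 3 — Series combination: Z_total = R + L = 2020 + j12.3 Ω = 2020∠0.3° Ω.
Step 4 — Source phasor: V = 51.6∠177.2° V = -51.54 + j2.521 V.
Step 5 — Ohm's law: I = V / Z_total = (-51.54 + j2.521) / (2020 + j12.3) = -0.02551 + j0.001403 A.
Step 6 — Convert to polar: |I| = 0.02554 A, ∠I = 176.9°.

I = 0.02554∠176.9° A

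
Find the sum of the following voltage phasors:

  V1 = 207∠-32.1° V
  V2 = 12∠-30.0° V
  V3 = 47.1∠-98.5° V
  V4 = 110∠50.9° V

Step 1 — Convert each phasor to rectangular form:
  V1 = 207·(cos(-32.1°) + j·sin(-32.1°)) = 175.4 - j110 V
  V2 = 12·(cos(-30.0°) + j·sin(-30.0°)) = 10.39 - j6 V
  V3 = 47.1·(cos(-98.5°) + j·sin(-98.5°)) = -6.962 - j46.58 V
  V4 = 110·(cos(50.9°) + j·sin(50.9°)) = 69.37 + j85.37 V
Step 2 — Sum components: V_total = 248.2 - j77.22 V.
Step 3 — Convert to polar: |V_total| = 259.9 V, ∠V_total = -17.3°.

V_total = 259.9∠-17.3° V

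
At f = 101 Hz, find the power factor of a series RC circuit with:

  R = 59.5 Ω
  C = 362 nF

Step 1 — Angular frequency: ω = 2π·f = 2π·101 = 634.6 rad/s.
Step 2 — Component impedances:
  R: Z = R = 59.5 Ω
  C: Z = 1/(jωC) = -j/(ω·C) = 0 - j4353 Ω
Step 3 — Series combination: Z_total = R + C = 59.5 - j4353 Ω = 4353∠-89.2° Ω.
Step 4 — Power factor: PF = cos(φ) = Re(Z)/|Z| = 59.5/4353 = 0.01367.
Step 5 — Type: Im(Z) = -4353 ⇒ leading (phase φ = -89.2°).

PF = 0.01367 (leading, φ = -89.2°)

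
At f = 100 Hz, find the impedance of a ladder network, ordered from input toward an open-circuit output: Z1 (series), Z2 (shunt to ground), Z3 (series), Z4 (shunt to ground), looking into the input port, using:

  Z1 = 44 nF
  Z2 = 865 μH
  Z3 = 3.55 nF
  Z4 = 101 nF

Step 1 — Angular frequency: ω = 2π·f = 2π·100 = 628.3 rad/s.
Step 2 — Component impedances:
  Z1: Z = 1/(jωC) = -j/(ω·C) = 0 - j3.617e+04 Ω
  Z2: Z = jωL = j·628.3·0.000865 = 0 + j0.5435 Ω
  Z3: Z = 1/(jωC) = -j/(ω·C) = 0 - j4.483e+05 Ω
  Z4: Z = 1/(jωC) = -j/(ω·C) = 0 - j1.576e+04 Ω
Step 3 — Ladder network (open output): work backward from the far end, alternating series and parallel combinations. Z_in = 0 - j3.617e+04 Ω = 3.617e+04∠-90.0° Ω.

Z = 0 - j3.617e+04 Ω = 3.617e+04∠-90.0° Ω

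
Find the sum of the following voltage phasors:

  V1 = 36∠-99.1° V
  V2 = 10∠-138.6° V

Step 1 — Convert each phasor to rectangular form:
  V1 = 36·(cos(-99.1°) + j·sin(-99.1°)) = -5.694 - j35.55 V
  V2 = 10·(cos(-138.6°) + j·sin(-138.6°)) = -7.501 - j6.613 V
Step 2 — Sum components: V_total = -13.19 - j42.16 V.
Step 3 — Convert to polar: |V_total| = 44.18 V, ∠V_total = -107.4°.

V_total = 44.18∠-107.4° V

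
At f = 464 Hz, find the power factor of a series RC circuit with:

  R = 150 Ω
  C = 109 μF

Step 1 — Angular frequency: ω = 2π·f = 2π·464 = 2915 rad/s.
Step 2 — Component impedances:
  R: Z = R = 150 Ω
  C: Z = 1/(jωC) = -j/(ω·C) = 0 - j3.147 Ω
Step 3 — Series combination: Z_total = R + C = 150 - j3.147 Ω = 150∠-1.2° Ω.
Step 4 — Power factor: PF = cos(φ) = Re(Z)/|Z| = 150/150.03 = 0.9998.
Step 5 — Type: Im(Z) = -3.147 ⇒ leading (phase φ = -1.2°).

PF = 0.9998 (leading, φ = -1.2°)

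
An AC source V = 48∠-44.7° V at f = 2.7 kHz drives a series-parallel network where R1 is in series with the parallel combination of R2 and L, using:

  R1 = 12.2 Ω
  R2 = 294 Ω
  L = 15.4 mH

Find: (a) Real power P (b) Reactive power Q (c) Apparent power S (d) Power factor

Step 1 — Angular frequency: ω = 2π·f = 2π·2700 = 1.696e+04 rad/s.
Step 2 — Component impedances:
  R1: Z = R = 12.2 Ω
  R2: Z = R = 294 Ω
  L: Z = jωL = j·1.696e+04·0.0154 = 0 + j261.3 Ω
Step 3 — Parallel branch: R2 || L = 1/(1/R2 + 1/L) = 129.7 + j146 Ω.
Step 4 — Series with R1: Z_total = R1 + (R2 || L) = 141.9 + j146 Ω = 203.6∠45.8° Ω.
Step 5 — Source phasor: V = 48∠-44.7° V = 34.12 - j33.76 V.
Step 6 — Current: I = V / Z = -0.002089 - j0.2357 A = 0.2358∠-90.5° A.
Step 7 — Complex power: S = V·I* = 7.888 + j8.114 VA.
Step 8 — Real power: P = Re(S) = 7.888 W.
Step 9 — Reactive power: Q = Im(S) = 8.114 VAR.
Step 10 — Apparent power: |S| = 11.32 VA.
Step 11 — Power factor: PF = P/|S| = 0.6971 (lagging).

(a) P = 7.888 W  (b) Q = 8.114 VAR  (c) S = 11.32 VA  (d) PF = 0.6971 (lagging)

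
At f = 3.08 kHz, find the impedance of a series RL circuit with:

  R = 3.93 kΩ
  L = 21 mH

Step 1 — Angular frequency: ω = 2π·f = 2π·3080 = 1.935e+04 rad/s.
Step 2 — Component impedances:
  R: Z = R = 3930 Ω
  L: Z = jωL = j·1.935e+04·0.021 = 0 + j406.4 Ω
Step 3 — Series combination: Z_total = R + L = 3930 + j406.4 Ω = 3951∠5.9° Ω.

Z = 3930 + j406.4 Ω = 3951∠5.9° Ω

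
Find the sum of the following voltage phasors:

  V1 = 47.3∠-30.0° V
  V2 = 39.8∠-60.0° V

Step 1 — Convert each phasor to rectangular form:
  V1 = 47.3·(cos(-30.0°) + j·sin(-30.0°)) = 40.96 - j23.65 V
  V2 = 39.8·(cos(-60.0°) + j·sin(-60.0°)) = 19.9 - j34.47 V
Step 2 — Sum components: V_total = 60.86 - j58.12 V.
Step 3 — Convert to polar: |V_total| = 84.15 V, ∠V_total = -43.7°.

V_total = 84.15∠-43.7° V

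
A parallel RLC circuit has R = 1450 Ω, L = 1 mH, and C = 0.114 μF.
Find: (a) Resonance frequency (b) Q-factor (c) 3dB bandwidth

Step 1 — Resonance: ω₀ = 1/√(LC) = 1/√(0.001·1.14e-07) = 9.366e+04 rad/s.
Step 2 — f₀ = ω₀/(2π) = 1.491e+04 Hz.
Step 3 — Parallel Q: Q = R/(ω₀L) = 1450/(9.366e+04·0.001) = 15.48.
Step 4 — Bandwidth: Δω = ω₀/Q = 6050 rad/s; BW = Δω/(2π) = 962.8 Hz.

(a) f₀ = 1.491e+04 Hz  (b) Q = 15.48  (c) BW = 962.8 Hz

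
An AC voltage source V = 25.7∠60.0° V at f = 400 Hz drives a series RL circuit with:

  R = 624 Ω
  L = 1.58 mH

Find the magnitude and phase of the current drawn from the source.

Step 1 — Angular frequency: ω = 2π·f = 2π·400 = 2513 rad/s.
Step 2 — Component impedances:
  R: Z = R = 624 Ω
  L: Z = jωL = j·2513·0.00158 = 0 + j3.971 Ω
Step 3 — Series combination: Z_total = R + L = 624 + j3.971 Ω = 624∠0.4° Ω.
Step 4 — Source phasor: V = 25.7∠60.0° V = 12.85 + j22.26 V.
Step 5 — Ohm's law: I = V / Z_total = (12.85 + j22.26) / (624 + j3.971) = 0.02082 + j0.03554 A.
Step 6 — Convert to polar: |I| = 0.04119 A, ∠I = 59.6°.

I = 0.04119∠59.6° A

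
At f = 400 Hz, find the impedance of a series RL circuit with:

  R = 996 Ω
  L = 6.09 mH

Step 1 — Angular frequency: ω = 2π·f = 2π·400 = 2513 rad/s.
Step 2 — Component impedances:
  R: Z = R = 996 Ω
  L: Z = jωL = j·2513·0.00609 = 0 + j15.31 Ω
Step 3 — Series combination: Z_total = R + L = 996 + j15.31 Ω = 996.1∠0.9° Ω.

Z = 996 + j15.31 Ω = 996.1∠0.9° Ω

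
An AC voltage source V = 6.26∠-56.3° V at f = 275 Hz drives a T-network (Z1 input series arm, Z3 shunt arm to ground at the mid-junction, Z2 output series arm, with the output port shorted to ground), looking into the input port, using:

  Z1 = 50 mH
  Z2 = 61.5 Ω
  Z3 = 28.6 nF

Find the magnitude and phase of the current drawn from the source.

Step 1 — Angular frequency: ω = 2π·f = 2π·275 = 1728 rad/s.
Step 2 — Component impedances:
  Z1: Z = jωL = j·1728·0.05 = 0 + j86.39 Ω
  Z2: Z = R = 61.5 Ω
  Z3: Z = 1/(jωC) = -j/(ω·C) = 0 - j2.024e+04 Ω
Step 3 — With the output port shorted to ground, the output series arm Z2 runs from the junction to ground; the shunt arm Z3 also runs from the junction to ground. They appear in parallel: Z3 || Z2 = 61.5 - j0.1869 Ω.
Step 4 — Series with input arm Z1: Z_in = Z1 + (Z3 || Z2) = 61.5 + j86.21 Ω = 105.9∠54.5° Ω.
Step 5 — Source phasor: V = 6.26∠-56.3° V = 3.473 - j5.208 V.
Step 6 — Ohm's law: I = V / Z_total = (3.473 - j5.208) / (61.5 + j86.21) = -0.02099 - j0.05526 A.
Step 7 — Convert to polar: |I| = 0.05912 A, ∠I = -110.8°.

I = 0.05912∠-110.8° A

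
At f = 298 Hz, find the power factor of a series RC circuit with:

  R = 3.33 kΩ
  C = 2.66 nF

Step 1 — Angular frequency: ω = 2π·f = 2π·298 = 1872 rad/s.
Step 2 — Component impedances:
  R: Z = R = 3330 Ω
  C: Z = 1/(jωC) = -j/(ω·C) = 0 - j2.008e+05 Ω
Step 3 — Series combination: Z_total = R + C = 3330 - j2.008e+05 Ω = 2.008e+05∠-89.0° Ω.
Step 4 — Power factor: PF = cos(φ) = Re(Z)/|Z| = 3330/2.008e+05 = 0.01658.
Step 5 — Type: Im(Z) = -2.008e+05 ⇒ leading (phase φ = -89.0°).

PF = 0.01658 (leading, φ = -89.0°)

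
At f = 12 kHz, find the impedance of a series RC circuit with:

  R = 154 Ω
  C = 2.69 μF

Step 1 — Angular frequency: ω = 2π·f = 2π·1.2e+04 = 7.54e+04 rad/s.
Step 2 — Component impedances:
  R: Z = R = 154 Ω
  C: Z = 1/(jωC) = -j/(ω·C) = 0 - j4.93 Ω
Step 3 — Series combination: Z_total = R + C = 154 - j4.93 Ω = 154.1∠-1.8° Ω.

Z = 154 - j4.93 Ω = 154.1∠-1.8° Ω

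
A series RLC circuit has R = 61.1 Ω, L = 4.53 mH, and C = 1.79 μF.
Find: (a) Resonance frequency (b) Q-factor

Step 1 — Resonance condition Im(Z)=0 gives ω₀ = 1/√(LC).
Step 2 — ω₀ = 1/√(0.00453·1.79e-06) = 1.111e+04 rad/s.
Step 3 — f₀ = ω₀/(2π) = 1767 Hz.
Step 4 — Series Q: Q = ω₀L/R = 1.111e+04·0.00453/61.1 = 0.8233.

(a) f₀ = 1767 Hz  (b) Q = 0.8233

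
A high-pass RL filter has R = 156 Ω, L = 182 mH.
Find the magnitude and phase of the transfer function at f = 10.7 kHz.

Step 1 — Angular frequency: ω = 2π·1.07e+04 = 6.723e+04 rad/s.
Step 2 — Transfer function: H(jω) = jωL/(R + jωL).
Step 3 — Numerator jωL = j·1.224e+04; denominator R + jωL = 156 + j1.224e+04.
Step 4 — H = 0.9998 + j0.01275.
Step 5 — Magnitude: |H| = 0.9999 (-0.0 dB); phase: φ = 0.7°.

|H| = 0.9999 (-0.0 dB), φ = 0.7°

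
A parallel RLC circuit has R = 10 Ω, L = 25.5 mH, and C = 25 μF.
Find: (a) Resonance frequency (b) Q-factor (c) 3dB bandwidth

Step 1 — Resonance: ω₀ = 1/√(LC) = 1/√(0.0255·2.5e-05) = 1252 rad/s.
Step 2 — f₀ = ω₀/(2π) = 199.3 Hz.
Step 3 — Parallel Q: Q = R/(ω₀L) = 10/(1252·0.0255) = 0.3131.
Step 4 — Bandwidth: Δω = ω₀/Q = 4000 rad/s; BW = Δω/(2π) = 636.6 Hz.

(a) f₀ = 199.3 Hz  (b) Q = 0.3131  (c) BW = 636.6 Hz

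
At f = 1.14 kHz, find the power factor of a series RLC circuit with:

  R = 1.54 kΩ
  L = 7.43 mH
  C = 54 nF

Step 1 — Angular frequency: ω = 2π·f = 2π·1140 = 7163 rad/s.
Step 2 — Component impedances:
  R: Z = R = 1540 Ω
  L: Z = jωL = j·7163·0.00743 = 0 + j53.22 Ω
  C: Z = 1/(jωC) = -j/(ω·C) = 0 - j2585 Ω
Step 3 — Series combination: Z_total = R + L + C = 1540 - j2532 Ω = 2964∠-58.7° Ω.
Step 4 — Power factor: PF = cos(φ) = Re(Z)/|Z| = 1540/2964 = 0.5196.
Step 5 — Type: Im(Z) = -2532 ⇒ leading (phase φ = -58.7°).

PF = 0.5196 (leading, φ = -58.7°)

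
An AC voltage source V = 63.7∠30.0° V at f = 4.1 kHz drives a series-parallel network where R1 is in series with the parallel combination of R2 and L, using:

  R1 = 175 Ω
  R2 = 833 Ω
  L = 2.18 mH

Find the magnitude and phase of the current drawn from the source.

Step 1 — Angular frequency: ω = 2π·f = 2π·4100 = 2.576e+04 rad/s.
Step 2 — Component impedances:
  R1: Z = R = 175 Ω
  R2: Z = R = 833 Ω
  L: Z = jωL = j·2.576e+04·0.00218 = 0 + j56.16 Ω
Step 3 — Parallel branch: R2 || L = 1/(1/R2 + 1/L) = 3.769 + j55.91 Ω.
Step 4 — Series with R1: Z_total = R1 + (R2 || L) = 178.8 + j55.91 Ω = 187.3∠17.4° Ω.
Step 5 — Source phasor: V = 63.7∠30.0° V = 55.17 + j31.85 V.
Step 6 — Ohm's law: I = V / Z_total = (55.17 + j31.85) / (178.8 + j55.91) = 0.3318 + j0.07439 A.
Step 7 — Convert to polar: |I| = 0.3401 A, ∠I = 12.6°.

I = 0.3401∠12.6° A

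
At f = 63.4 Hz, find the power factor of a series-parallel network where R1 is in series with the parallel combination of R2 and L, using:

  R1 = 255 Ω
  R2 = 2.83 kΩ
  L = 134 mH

Step 1 — Angular frequency: ω = 2π·f = 2π·63.4 = 398.4 rad/s.
Step 2 — Component impedances:
  R1: Z = R = 255 Ω
  R2: Z = R = 2830 Ω
  L: Z = jωL = j·398.4·0.134 = 0 + j53.38 Ω
Step 3 — Parallel branch: R2 || L = 1/(1/R2 + 1/L) = 1.006 + j53.36 Ω.
Step 4 — Series with R1: Z_total = R1 + (R2 || L) = 256 + j53.36 Ω = 261.5∠11.8° Ω.
Step 5 — Power factor: PF = cos(φ) = Re(Z)/|Z| = 256/261.5 = 0.979.
Step 6 — Type: Im(Z) = 53.36 ⇒ lagging (phase φ = 11.8°).

PF = 0.979 (lagging, φ = 11.8°)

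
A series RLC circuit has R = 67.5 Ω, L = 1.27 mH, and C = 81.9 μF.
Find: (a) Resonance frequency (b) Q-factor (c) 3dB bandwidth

Step 1 — Resonance condition Im(Z)=0 gives ω₀ = 1/√(LC).
Step 2 — ω₀ = 1/√(0.00127·8.19e-05) = 3101 rad/s.
Step 3 — f₀ = ω₀/(2π) = 493.5 Hz.
Step 4 — Series Q: Q = ω₀L/R = 3101·0.00127/67.5 = 0.05834.
Step 5 — 3dB bandwidth: Δω = ω₀/Q = 5.315e+04 rad/s; BW = Δω/(2π) = 8459 Hz.

(a) f₀ = 493.5 Hz  (b) Q = 0.05834  (c) BW = 8459 Hz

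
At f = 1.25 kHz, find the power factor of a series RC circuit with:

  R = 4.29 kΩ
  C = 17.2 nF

Step 1 — Angular frequency: ω = 2π·f = 2π·1250 = 7854 rad/s.
Step 2 — Component impedances:
  R: Z = R = 4290 Ω
  C: Z = 1/(jωC) = -j/(ω·C) = 0 - j7403 Ω
Step 3 — Series combination: Z_total = R + C = 4290 - j7403 Ω = 8556∠-59.9° Ω.
Step 4 — Power factor: PF = cos(φ) = Re(Z)/|Z| = 4290/8556 = 0.5014.
Step 5 — Type: Im(Z) = -7403 ⇒ leading (phase φ = -59.9°).

PF = 0.5014 (leading, φ = -59.9°)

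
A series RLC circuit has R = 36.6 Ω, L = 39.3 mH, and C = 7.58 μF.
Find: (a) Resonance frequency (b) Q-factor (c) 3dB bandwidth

Step 1 — Resonance: ω₀ = 1/√(LC) = 1/√(0.0393·7.58e-06) = 1832 rad/s.
Step 2 — f₀ = ω₀/(2π) = 291.6 Hz.
Step 3 — Series Q: Q = ω₀L/R = 1832·0.0393/36.6 = 1.967.
Step 4 — Bandwidth: Δω = ω₀/Q = 931.3 rad/s; BW = Δω/(2π) = 148.2 Hz.

(a) f₀ = 291.6 Hz  (b) Q = 1.967  (c) BW = 148.2 Hz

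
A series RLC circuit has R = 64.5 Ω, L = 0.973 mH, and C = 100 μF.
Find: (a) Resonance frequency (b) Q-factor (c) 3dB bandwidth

Step 1 — Resonance: ω₀ = 1/√(LC) = 1/√(0.000973·0.0001) = 3206 rad/s.
Step 2 — f₀ = ω₀/(2π) = 510.2 Hz.
Step 3 — Series Q: Q = ω₀L/R = 3206·0.000973/64.5 = 0.04836.
Step 4 — Bandwidth: Δω = ω₀/Q = 6.629e+04 rad/s; BW = Δω/(2π) = 1.055e+04 Hz.

(a) f₀ = 510.2 Hz  (b) Q = 0.04836  (c) BW = 1.055e+04 Hz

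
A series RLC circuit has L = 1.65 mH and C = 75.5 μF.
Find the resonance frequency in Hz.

Step 1 — Resonance condition Im(Z)=0 gives ω₀ = 1/√(LC).
Step 2 — ω₀ = 1/√(0.00165·7.55e-05) = 2833 rad/s.
Step 3 — f₀ = ω₀/(2π) = 450.9 Hz.

f₀ = 450.9 Hz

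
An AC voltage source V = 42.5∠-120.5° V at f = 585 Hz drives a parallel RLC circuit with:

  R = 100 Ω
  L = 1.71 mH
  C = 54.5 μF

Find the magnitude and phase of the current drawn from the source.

Step 1 — Angular frequency: ω = 2π·f = 2π·585 = 3676 rad/s.
Step 2 — Component impedances:
  R: Z = R = 100 Ω
  L: Z = jωL = j·3676·0.00171 = 0 + j6.285 Ω
  C: Z = 1/(jωC) = -j/(ω·C) = 0 - j4.992 Ω
Step 3 — Parallel combination: 1/Z_total = 1/R + 1/L + 1/C; Z_total = 5.557 - j22.91 Ω = 23.57∠-76.4° Ω.
Step 4 — Source phasor: V = 42.5∠-120.5° V = -21.57 - j36.62 V.
Step 5 — Ohm's law: I = V / Z_total = (-21.57 - j36.62) / (5.557 - j22.91) = 1.294 - j1.255 A.
Step 6 — Convert to polar: |I| = 1.803 A, ∠I = -44.1°.

I = 1.803∠-44.1° A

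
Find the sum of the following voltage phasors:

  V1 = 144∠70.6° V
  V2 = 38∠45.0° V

Step 1 — Convert each phasor to rectangular form:
  V1 = 144·(cos(70.6°) + j·sin(70.6°)) = 47.83 + j135.8 V
  V2 = 38·(cos(45.0°) + j·sin(45.0°)) = 26.87 + j26.87 V
Step 2 — Sum components: V_total = 74.7 + j162.7 V.
Step 3 — Convert to polar: |V_total| = 179 V, ∠V_total = 65.3°.

V_total = 179∠65.3° V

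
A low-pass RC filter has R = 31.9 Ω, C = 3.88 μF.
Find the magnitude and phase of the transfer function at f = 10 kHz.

Step 1 — Angular frequency: ω = 2π·1e+04 = 6.283e+04 rad/s.
Step 2 — Transfer function: H(jω) = 1/(1 + jωRC).
Step 3 — Denominator: 1 + jωRC = 1 + j·6.283e+04·31.9·3.88e-06 = 1 + j7.777.
Step 4 — H = 0.01627 - j0.1265.
Step 5 — Magnitude: |H| = 0.1275 (-17.9 dB); phase: φ = -82.7°.

|H| = 0.1275 (-17.9 dB), φ = -82.7°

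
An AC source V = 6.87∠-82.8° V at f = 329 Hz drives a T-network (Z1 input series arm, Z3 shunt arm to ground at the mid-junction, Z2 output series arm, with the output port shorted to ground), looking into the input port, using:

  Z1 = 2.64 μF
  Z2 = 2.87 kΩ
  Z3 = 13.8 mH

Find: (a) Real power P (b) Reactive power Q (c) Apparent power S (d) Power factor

Step 1 — Angular frequency: ω = 2π·f = 2π·329 = 2067 rad/s.
Step 2 — Component impedances:
  Z1: Z = 1/(jωC) = -j/(ω·C) = 0 - j183.2 Ω
  Z2: Z = R = 2870 Ω
  Z3: Z = jωL = j·2067·0.0138 = 0 + j28.53 Ω
Step 3 — With the output port shorted to ground, the output series arm Z2 runs from the junction to ground; the shunt arm Z3 also runs from the junction to ground. They appear in parallel: Z3 || Z2 = 0.2835 + j28.52 Ω.
Step 4 — Series with input arm Z1: Z_in = Z1 + (Z3 || Z2) = 0.2835 - j154.7 Ω = 154.7∠-89.9° Ω.
Step 5 — Source phasor: V = 6.87∠-82.8° V = 0.861 - j6.816 V.
Step 6 — Current: I = V / Z = 0.04406 + j0.005485 A = 0.0444∠7.1° A.
Step 7 — Complex power: S = V·I* = 0.000559 - j0.3051 VA.
Step 8 — Real power: P = Re(S) = 0.000559 W.
Step 9 — Reactive power: Q = Im(S) = -0.3051 VAR.
Step 10 — Apparent power: |S| = 0.3051 VA.
Step 11 — Power factor: PF = P/|S| = 0.001833 (leading).

(a) P = 0.000559 W  (b) Q = -0.3051 VAR  (c) S = 0.3051 VA  (d) PF = 0.001833 (leading)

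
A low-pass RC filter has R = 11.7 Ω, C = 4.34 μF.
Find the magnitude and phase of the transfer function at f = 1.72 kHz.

Step 1 — Angular frequency: ω = 2π·1720 = 1.081e+04 rad/s.
Step 2 — Transfer function: H(jω) = 1/(1 + jωRC).
Step 3 — Denominator: 1 + jωRC = 1 + j·1.081e+04·11.7·4.34e-06 = 1 + j0.5488.
Step 4 — H = 0.7686 - j0.4218.
Step 5 — Magnitude: |H| = 0.8767 (-1.1 dB); phase: φ = -28.8°.

|H| = 0.8767 (-1.1 dB), φ = -28.8°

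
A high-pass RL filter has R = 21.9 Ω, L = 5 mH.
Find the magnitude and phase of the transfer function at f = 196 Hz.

Step 1 — Angular frequency: ω = 2π·196 = 1232 rad/s.
Step 2 — Transfer function: H(jω) = jωL/(R + jωL).
Step 3 — Numerator jωL = j·6.158; denominator R + jωL = 21.9 + j6.158.
Step 4 — H = 0.07326 + j0.2606.
Step 5 — Magnitude: |H| = 0.2707 (-11.4 dB); phase: φ = 74.3°.

|H| = 0.2707 (-11.4 dB), φ = 74.3°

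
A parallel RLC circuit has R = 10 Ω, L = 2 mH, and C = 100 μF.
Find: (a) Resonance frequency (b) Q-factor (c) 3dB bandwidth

Step 1 — Resonance: ω₀ = 1/√(LC) = 1/√(0.002·0.0001) = 2236 rad/s.
Step 2 — f₀ = ω₀/(2π) = 355.9 Hz.
Step 3 — Parallel Q: Q = R/(ω₀L) = 10/(2236·0.002) = 2.236.
Step 4 — Bandwidth: Δω = ω₀/Q = 1000 rad/s; BW = Δω/(2π) = 159.2 Hz.

(a) f₀ = 355.9 Hz  (b) Q = 2.236  (c) BW = 159.2 Hz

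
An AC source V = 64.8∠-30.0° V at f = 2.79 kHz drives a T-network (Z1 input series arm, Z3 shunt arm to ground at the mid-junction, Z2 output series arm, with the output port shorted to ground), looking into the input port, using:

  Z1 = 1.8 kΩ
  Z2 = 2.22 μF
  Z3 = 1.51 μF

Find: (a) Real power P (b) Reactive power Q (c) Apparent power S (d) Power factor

Step 1 — Angular frequency: ω = 2π·f = 2π·2790 = 1.753e+04 rad/s.
Step 2 — Component impedances:
  Z1: Z = R = 1800 Ω
  Z2: Z = 1/(jωC) = -j/(ω·C) = 0 - j25.7 Ω
  Z3: Z = 1/(jωC) = -j/(ω·C) = 0 - j37.78 Ω
Step 3 — With the output port shorted to ground, the output series arm Z2 runs from the junction to ground; the shunt arm Z3 also runs from the junction to ground. They appear in parallel: Z3 || Z2 = 0 - j15.29 Ω.
Step 4 — Series with input arm Z1: Z_in = Z1 + (Z3 || Z2) = 1800 - j15.29 Ω = 1800∠-0.5° Ω.
Step 5 — Source phasor: V = 64.8∠-30.0° V = 56.12 - j32.4 V.
Step 6 — Current: I = V / Z = 0.03133 - j0.01773 A = 0.036∠-29.5° A.
Step 7 — Complex power: S = V·I* = 2.333 - j0.01982 VA.
Step 8 — Real power: P = Re(S) = 2.333 W.
Step 9 — Reactive power: Q = Im(S) = -0.01982 VAR.
Step 10 — Apparent power: |S| = 2.333 VA.
Step 11 — Power factor: PF = P/|S| = 1 (leading).

(a) P = 2.333 W  (b) Q = -0.01982 VAR  (c) S = 2.333 VA  (d) PF = 1 (leading)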